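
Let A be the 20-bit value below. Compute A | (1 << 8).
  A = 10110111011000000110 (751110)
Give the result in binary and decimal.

Mask = 1 << 8 = 00000000000100000000
Bit 8 of A is 0, so OR-ing with the mask flips it to 1.
  10110111011000000110
| 00000000000100000000
----------------------
  10110111011100000110

Answer: 10110111011100000110 (751366)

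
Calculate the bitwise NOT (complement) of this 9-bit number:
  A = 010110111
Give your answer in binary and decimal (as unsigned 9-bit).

Flip each bit (0->1, 1->0):
  010110111
  101001000

Answer: 101001000 (328)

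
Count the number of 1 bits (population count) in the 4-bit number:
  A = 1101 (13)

1101
1-bits at positions (from bit 0 = LSB): 0, 2, 3
Count = 3

Answer: 3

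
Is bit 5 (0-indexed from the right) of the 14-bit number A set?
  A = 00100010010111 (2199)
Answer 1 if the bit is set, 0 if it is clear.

Bit 5 is the 6th from the right.
  00100010010111
          ^
That bit is 0.

Answer: 0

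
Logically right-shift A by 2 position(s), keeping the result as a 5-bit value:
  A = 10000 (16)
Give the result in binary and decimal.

Logical shift right by 2: drop the bottom 2 bit(s), prepend 2 zero(s) on the left.
  10000  ->  keep [100], discard [00], prepend 00
= 00100

Answer: 00100 (4)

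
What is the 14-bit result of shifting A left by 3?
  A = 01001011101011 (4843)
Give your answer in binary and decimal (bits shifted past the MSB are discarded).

Shift left by 3: drop the top 3 bit(s), append 3 zero(s) on the right.
  01001011101011  ->  discard [010], keep [01011101011], append 000
= 01011101011000

Answer: 01011101011000 (5976)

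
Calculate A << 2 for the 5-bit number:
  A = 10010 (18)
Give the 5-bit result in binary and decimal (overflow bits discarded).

Shift left by 2: drop the top 2 bit(s), append 2 zero(s) on the right.
  10010  ->  discard [10], keep [010], append 00
= 01000

Answer: 01000 (8)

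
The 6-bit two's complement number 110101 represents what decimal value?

MSB is 1, so the value is negative. Find the magnitude:
1. Invert bits:  001010
2. Add 1:        001011  = 11
3. Apply sign:   -11

Answer: -11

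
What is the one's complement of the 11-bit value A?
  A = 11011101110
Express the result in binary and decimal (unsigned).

Flip each bit (0->1, 1->0):
  11011101110
  00100010001

Answer: 00100010001 (273)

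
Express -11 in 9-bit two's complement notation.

1. Binary of +11:  000001011
2. Invert bits:     111110100
3. Add 1:           111110101

Answer: 111110101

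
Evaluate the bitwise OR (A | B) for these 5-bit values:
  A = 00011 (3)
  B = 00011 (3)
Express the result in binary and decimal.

Apply | to each column (1 where either bit is 1):
  00011
| 00011
-------
  00011

Answer: 00011 (3)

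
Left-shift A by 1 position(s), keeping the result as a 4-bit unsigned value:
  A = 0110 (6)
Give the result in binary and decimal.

Shift left by 1: drop the top 1 bit(s), append 1 zero(s) on the right.
  0110  ->  discard [0], keep [110], append 0
= 1100

Answer: 1100 (12)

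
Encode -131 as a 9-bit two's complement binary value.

1. Binary of +131:  010000011
2. Invert bits:     101111100
3. Add 1:           101111101

Answer: 101111101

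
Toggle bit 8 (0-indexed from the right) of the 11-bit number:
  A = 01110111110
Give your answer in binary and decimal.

Mask = 1 << 8 = 00100000000
Bit 8 of A is 1; XOR with the mask flips it to 0.
  01110111110
^ 00100000000
-------------
  01010111110

Answer: 01010111110 (702)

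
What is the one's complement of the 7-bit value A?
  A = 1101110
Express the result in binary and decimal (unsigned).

Flip each bit (0->1, 1->0):
  1101110
  0010001

Answer: 0010001 (17)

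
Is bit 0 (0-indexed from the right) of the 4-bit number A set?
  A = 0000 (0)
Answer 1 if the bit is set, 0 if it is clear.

Bit 0 is the 1st from the right.
  0000
     ^
That bit is 0.

Answer: 0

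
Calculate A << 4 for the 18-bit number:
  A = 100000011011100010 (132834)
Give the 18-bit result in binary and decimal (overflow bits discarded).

Shift left by 4: drop the top 4 bit(s), append 4 zero(s) on the right.
  100000011011100010  ->  discard [1000], keep [00011011100010], append 0000
= 000110111000100000

Answer: 000110111000100000 (28192)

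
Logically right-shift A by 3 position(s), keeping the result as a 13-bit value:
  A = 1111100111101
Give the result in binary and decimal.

Logical shift right by 3: drop the bottom 3 bit(s), prepend 3 zero(s) on the left.
  1111100111101  ->  keep [1111100111], discard [101], prepend 000
= 0001111100111

Answer: 0001111100111 (999)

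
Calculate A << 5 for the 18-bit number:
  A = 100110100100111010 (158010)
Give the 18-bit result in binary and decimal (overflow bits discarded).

Shift left by 5: drop the top 5 bit(s), append 5 zero(s) on the right.
  100110100100111010  ->  discard [10011], keep [0100100111010], append 00000
= 010010011101000000

Answer: 010010011101000000 (75584)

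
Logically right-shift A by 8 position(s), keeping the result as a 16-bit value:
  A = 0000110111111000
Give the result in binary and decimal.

Logical shift right by 8: drop the bottom 8 bit(s), prepend 8 zero(s) on the left.
  0000110111111000  ->  keep [00001101], discard [11111000], prepend 00000000
= 0000000000001101

Answer: 0000000000001101 (13)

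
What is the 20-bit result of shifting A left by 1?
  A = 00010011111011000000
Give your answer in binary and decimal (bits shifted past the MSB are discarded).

Shift left by 1: drop the top 1 bit(s), append 1 zero(s) on the right.
  00010011111011000000  ->  discard [0], keep [0010011111011000000], append 0
= 00100111110110000000

Answer: 00100111110110000000 (163200)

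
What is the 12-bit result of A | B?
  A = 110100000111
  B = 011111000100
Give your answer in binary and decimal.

Apply | to each column (1 where either bit is 1):
  110100000111
| 011111000100
--------------
  111111000111

Answer: 111111000111 (4039)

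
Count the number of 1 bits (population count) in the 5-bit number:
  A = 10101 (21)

10101
1-bits at positions (from bit 0 = LSB): 0, 2, 4
Count = 3

Answer: 3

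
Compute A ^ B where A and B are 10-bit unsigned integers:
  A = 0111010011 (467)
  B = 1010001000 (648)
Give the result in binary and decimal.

Apply ^ to each column (1 where bits differ):
  0111010011
^ 1010001000
------------
  1101011011

Answer: 1101011011 (859)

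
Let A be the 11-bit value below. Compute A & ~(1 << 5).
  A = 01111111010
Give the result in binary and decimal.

Mask = ~(1 << 5) = 11111011111
Bit 5 of A is 1, so AND-ing with the mask clears it to 0.
  01111111010
& 11111011111
-------------
  01111011010

Answer: 01111011010 (986)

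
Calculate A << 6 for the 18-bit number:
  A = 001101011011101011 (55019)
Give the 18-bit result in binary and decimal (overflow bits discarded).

Shift left by 6: drop the top 6 bit(s), append 6 zero(s) on the right.
  001101011011101011  ->  discard [001101], keep [011011101011], append 000000
= 011011101011000000

Answer: 011011101011000000 (113344)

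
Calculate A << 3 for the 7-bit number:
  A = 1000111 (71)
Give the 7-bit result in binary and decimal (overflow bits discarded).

Shift left by 3: drop the top 3 bit(s), append 3 zero(s) on the right.
  1000111  ->  discard [100], keep [0111], append 000
= 0111000

Answer: 0111000 (56)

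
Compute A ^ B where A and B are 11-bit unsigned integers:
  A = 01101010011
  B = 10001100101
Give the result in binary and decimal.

Apply ^ to each column (1 where bits differ):
  01101010011
^ 10001100101
-------------
  11100110110

Answer: 11100110110 (1846)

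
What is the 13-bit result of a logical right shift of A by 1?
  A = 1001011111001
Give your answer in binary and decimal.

Logical shift right by 1: drop the bottom 1 bit(s), prepend 1 zero(s) on the left.
  1001011111001  ->  keep [100101111100], discard [1], prepend 0
= 0100101111100

Answer: 0100101111100 (2428)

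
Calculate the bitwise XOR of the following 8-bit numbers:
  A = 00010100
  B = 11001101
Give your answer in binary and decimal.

Apply ^ to each column (1 where bits differ):
  00010100
^ 11001101
----------
  11011001

Answer: 11011001 (217)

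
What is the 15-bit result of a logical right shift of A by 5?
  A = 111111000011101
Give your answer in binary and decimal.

Logical shift right by 5: drop the bottom 5 bit(s), prepend 5 zero(s) on the left.
  111111000011101  ->  keep [1111110000], discard [11101], prepend 00000
= 000001111110000

Answer: 000001111110000 (1008)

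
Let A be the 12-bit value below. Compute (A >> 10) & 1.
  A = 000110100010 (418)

Bit 10 is the 11th from the right.
  000110100010
   ^
That bit is 0.

Answer: 0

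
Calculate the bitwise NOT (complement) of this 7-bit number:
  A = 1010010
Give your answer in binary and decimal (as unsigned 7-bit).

Flip each bit (0->1, 1->0):
  1010010
  0101101

Answer: 0101101 (45)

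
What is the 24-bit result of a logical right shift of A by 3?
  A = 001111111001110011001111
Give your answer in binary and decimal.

Logical shift right by 3: drop the bottom 3 bit(s), prepend 3 zero(s) on the left.
  001111111001110011001111  ->  keep [001111111001110011001], discard [111], prepend 000
= 000001111111001110011001

Answer: 000001111111001110011001 (521113)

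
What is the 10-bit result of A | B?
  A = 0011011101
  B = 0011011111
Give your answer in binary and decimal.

Apply | to each column (1 where either bit is 1):
  0011011101
| 0011011111
------------
  0011011111

Answer: 0011011111 (223)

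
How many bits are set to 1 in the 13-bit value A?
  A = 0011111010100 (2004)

0011111010100
1-bits at positions (from bit 0 = LSB): 2, 4, 6, 7, 8, 9, 10
Count = 7

Answer: 7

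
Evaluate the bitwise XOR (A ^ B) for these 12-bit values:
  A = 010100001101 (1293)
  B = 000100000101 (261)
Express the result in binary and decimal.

Apply ^ to each column (1 where bits differ):
  010100001101
^ 000100000101
--------------
  010000001000

Answer: 010000001000 (1032)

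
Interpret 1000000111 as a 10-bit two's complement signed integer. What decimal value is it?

MSB is 1, so the value is negative. Find the magnitude:
1. Invert bits:  0111111000
2. Add 1:        0111111001  = 505
3. Apply sign:   -505

Answer: -505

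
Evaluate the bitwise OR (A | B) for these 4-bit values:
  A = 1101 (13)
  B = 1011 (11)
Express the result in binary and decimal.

Apply | to each column (1 where either bit is 1):
  1101
| 1011
------
  1111

Answer: 1111 (15)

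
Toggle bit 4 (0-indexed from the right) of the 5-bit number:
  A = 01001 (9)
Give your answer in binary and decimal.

Mask = 1 << 4 = 10000
Bit 4 of A is 0; XOR with the mask flips it to 1.
  01001
^ 10000
-------
  11001

Answer: 11001 (25)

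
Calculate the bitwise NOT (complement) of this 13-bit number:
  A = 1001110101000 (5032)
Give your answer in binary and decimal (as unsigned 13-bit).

Flip each bit (0->1, 1->0):
  1001110101000
  0110001010111

Answer: 0110001010111 (3159)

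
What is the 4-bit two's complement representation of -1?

1. Binary of +1:  0001
2. Invert bits:     1110
3. Add 1:           1111

Answer: 1111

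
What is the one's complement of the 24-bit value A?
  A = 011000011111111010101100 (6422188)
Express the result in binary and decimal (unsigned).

Flip each bit (0->1, 1->0):
  011000011111111010101100
  100111100000000101010011

Answer: 100111100000000101010011 (10355027)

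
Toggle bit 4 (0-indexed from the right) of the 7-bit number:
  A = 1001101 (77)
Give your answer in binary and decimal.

Mask = 1 << 4 = 0010000
Bit 4 of A is 0; XOR with the mask flips it to 1.
  1001101
^ 0010000
---------
  1011101

Answer: 1011101 (93)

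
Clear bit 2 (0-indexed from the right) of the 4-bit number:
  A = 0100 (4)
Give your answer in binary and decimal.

Mask = ~(1 << 2) = 1011
Bit 2 of A is 1, so AND-ing with the mask clears it to 0.
  0100
& 1011
------
  0000

Answer: 0000 (0)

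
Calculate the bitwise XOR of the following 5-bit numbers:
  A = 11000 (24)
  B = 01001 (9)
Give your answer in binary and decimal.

Apply ^ to each column (1 where bits differ):
  11000
^ 01001
-------
  10001

Answer: 10001 (17)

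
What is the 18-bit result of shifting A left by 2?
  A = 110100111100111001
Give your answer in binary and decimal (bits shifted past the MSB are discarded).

Shift left by 2: drop the top 2 bit(s), append 2 zero(s) on the right.
  110100111100111001  ->  discard [11], keep [0100111100111001], append 00
= 010011110011100100

Answer: 010011110011100100 (81124)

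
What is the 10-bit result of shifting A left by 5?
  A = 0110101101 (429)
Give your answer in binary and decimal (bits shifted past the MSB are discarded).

Shift left by 5: drop the top 5 bit(s), append 5 zero(s) on the right.
  0110101101  ->  discard [01101], keep [01101], append 00000
= 0110100000

Answer: 0110100000 (416)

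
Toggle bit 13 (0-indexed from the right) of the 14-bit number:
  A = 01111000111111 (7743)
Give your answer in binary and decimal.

Mask = 1 << 13 = 10000000000000
Bit 13 of A is 0; XOR with the mask flips it to 1.
  01111000111111
^ 10000000000000
----------------
  11111000111111

Answer: 11111000111111 (15935)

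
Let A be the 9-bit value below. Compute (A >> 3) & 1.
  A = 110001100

Bit 3 is the 4th from the right.
  110001100
       ^
That bit is 1.

Answer: 1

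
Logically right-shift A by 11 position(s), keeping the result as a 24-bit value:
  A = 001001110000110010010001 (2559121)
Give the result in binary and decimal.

Logical shift right by 11: drop the bottom 11 bit(s), prepend 11 zero(s) on the left.
  001001110000110010010001  ->  keep [0010011100001], discard [10010010001], prepend 00000000000
= 000000000000010011100001

Answer: 000000000000010011100001 (1249)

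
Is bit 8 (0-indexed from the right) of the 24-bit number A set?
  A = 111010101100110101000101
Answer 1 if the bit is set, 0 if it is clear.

Bit 8 is the 9th from the right.
  111010101100110101000101
                 ^
That bit is 1.

Answer: 1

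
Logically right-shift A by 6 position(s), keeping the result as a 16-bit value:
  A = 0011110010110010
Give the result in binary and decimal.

Logical shift right by 6: drop the bottom 6 bit(s), prepend 6 zero(s) on the left.
  0011110010110010  ->  keep [0011110010], discard [110010], prepend 000000
= 0000000011110010

Answer: 0000000011110010 (242)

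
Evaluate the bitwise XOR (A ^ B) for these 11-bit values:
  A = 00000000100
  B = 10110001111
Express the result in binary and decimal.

Apply ^ to each column (1 where bits differ):
  00000000100
^ 10110001111
-------------
  10110001011

Answer: 10110001011 (1419)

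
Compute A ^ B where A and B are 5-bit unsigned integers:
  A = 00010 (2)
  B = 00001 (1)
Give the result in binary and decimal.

Apply ^ to each column (1 where bits differ):
  00010
^ 00001
-------
  00011

Answer: 00011 (3)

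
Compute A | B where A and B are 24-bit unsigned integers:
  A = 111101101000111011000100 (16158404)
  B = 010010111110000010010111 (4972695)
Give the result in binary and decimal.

Apply | to each column (1 where either bit is 1):
  111101101000111011000100
| 010010111110000010010111
--------------------------
  111111111110111011010111

Answer: 111111111110111011010111 (16772823)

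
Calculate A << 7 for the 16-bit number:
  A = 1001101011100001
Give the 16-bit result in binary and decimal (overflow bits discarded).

Shift left by 7: drop the top 7 bit(s), append 7 zero(s) on the right.
  1001101011100001  ->  discard [1001101], keep [011100001], append 0000000
= 0111000010000000

Answer: 0111000010000000 (28800)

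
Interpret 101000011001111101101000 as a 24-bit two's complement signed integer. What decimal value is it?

MSB is 1, so the value is negative. Find the magnitude:
1. Invert bits:  010111100110000010010111
2. Add 1:        010111100110000010011000  = 6185112
3. Apply sign:   -6185112

Answer: -6185112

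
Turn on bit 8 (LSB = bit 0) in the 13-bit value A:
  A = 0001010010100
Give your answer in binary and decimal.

Mask = 1 << 8 = 0000100000000
Bit 8 of A is 0, so OR-ing with the mask flips it to 1.
  0001010010100
| 0000100000000
---------------
  0001110010100

Answer: 0001110010100 (916)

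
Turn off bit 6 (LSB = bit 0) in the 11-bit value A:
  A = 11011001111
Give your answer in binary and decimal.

Mask = ~(1 << 6) = 11110111111
Bit 6 of A is 1, so AND-ing with the mask clears it to 0.
  11011001111
& 11110111111
-------------
  11010001111

Answer: 11010001111 (1679)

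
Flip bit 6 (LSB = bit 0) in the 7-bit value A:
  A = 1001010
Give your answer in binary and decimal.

Mask = 1 << 6 = 1000000
Bit 6 of A is 1; XOR with the mask flips it to 0.
  1001010
^ 1000000
---------
  0001010

Answer: 0001010 (10)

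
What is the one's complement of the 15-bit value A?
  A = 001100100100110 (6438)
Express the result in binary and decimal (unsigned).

Flip each bit (0->1, 1->0):
  001100100100110
  110011011011001

Answer: 110011011011001 (26329)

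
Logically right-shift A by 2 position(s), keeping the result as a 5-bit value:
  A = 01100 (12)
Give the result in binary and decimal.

Logical shift right by 2: drop the bottom 2 bit(s), prepend 2 zero(s) on the left.
  01100  ->  keep [011], discard [00], prepend 00
= 00011

Answer: 00011 (3)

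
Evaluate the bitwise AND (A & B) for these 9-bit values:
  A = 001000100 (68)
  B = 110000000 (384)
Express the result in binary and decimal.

Apply & to each column (1 only where both bits are 1):
  001000100
& 110000000
-----------
  000000000

Answer: 000000000 (0)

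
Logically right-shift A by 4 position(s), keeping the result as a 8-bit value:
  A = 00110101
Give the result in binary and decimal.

Logical shift right by 4: drop the bottom 4 bit(s), prepend 4 zero(s) on the left.
  00110101  ->  keep [0011], discard [0101], prepend 0000
= 00000011

Answer: 00000011 (3)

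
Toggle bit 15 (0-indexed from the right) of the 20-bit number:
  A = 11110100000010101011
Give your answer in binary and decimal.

Mask = 1 << 15 = 00001000000000000000
Bit 15 of A is 0; XOR with the mask flips it to 1.
  11110100000010101011
^ 00001000000000000000
----------------------
  11111100000010101011

Answer: 11111100000010101011 (1032363)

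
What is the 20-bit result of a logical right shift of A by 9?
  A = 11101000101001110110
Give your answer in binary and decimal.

Logical shift right by 9: drop the bottom 9 bit(s), prepend 9 zero(s) on the left.
  11101000101001110110  ->  keep [11101000101], discard [001110110], prepend 000000000
= 00000000011101000101

Answer: 00000000011101000101 (1861)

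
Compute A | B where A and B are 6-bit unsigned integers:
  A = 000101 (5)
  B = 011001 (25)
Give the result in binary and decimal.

Apply | to each column (1 where either bit is 1):
  000101
| 011001
--------
  011101

Answer: 011101 (29)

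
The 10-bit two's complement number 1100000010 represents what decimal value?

MSB is 1, so the value is negative. Find the magnitude:
1. Invert bits:  0011111101
2. Add 1:        0011111110  = 254
3. Apply sign:   -254

Answer: -254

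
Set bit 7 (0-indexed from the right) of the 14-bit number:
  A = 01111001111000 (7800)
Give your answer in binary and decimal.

Mask = 1 << 7 = 00000010000000
Bit 7 of A is 0, so OR-ing with the mask flips it to 1.
  01111001111000
| 00000010000000
----------------
  01111011111000

Answer: 01111011111000 (7928)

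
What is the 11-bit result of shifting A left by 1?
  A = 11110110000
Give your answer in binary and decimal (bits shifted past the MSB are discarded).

Shift left by 1: drop the top 1 bit(s), append 1 zero(s) on the right.
  11110110000  ->  discard [1], keep [1110110000], append 0
= 11101100000

Answer: 11101100000 (1888)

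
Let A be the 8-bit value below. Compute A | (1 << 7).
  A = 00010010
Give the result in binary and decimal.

Mask = 1 << 7 = 10000000
Bit 7 of A is 0, so OR-ing with the mask flips it to 1.
  00010010
| 10000000
----------
  10010010

Answer: 10010010 (146)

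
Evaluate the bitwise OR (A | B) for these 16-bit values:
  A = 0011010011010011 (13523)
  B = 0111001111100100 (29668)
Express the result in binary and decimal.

Apply | to each column (1 where either bit is 1):
  0011010011010011
| 0111001111100100
------------------
  0111011111110111

Answer: 0111011111110111 (30711)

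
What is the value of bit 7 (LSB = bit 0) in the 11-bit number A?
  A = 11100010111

Bit 7 is the 8th from the right.
  11100010111
     ^
That bit is 0.

Answer: 0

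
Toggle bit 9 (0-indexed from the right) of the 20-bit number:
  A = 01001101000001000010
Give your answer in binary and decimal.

Mask = 1 << 9 = 00000000001000000000
Bit 9 of A is 0; XOR with the mask flips it to 1.
  01001101000001000010
^ 00000000001000000000
----------------------
  01001101001001000010

Answer: 01001101001001000010 (315970)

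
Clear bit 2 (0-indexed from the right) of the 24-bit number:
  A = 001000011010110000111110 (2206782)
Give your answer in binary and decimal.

Mask = ~(1 << 2) = 111111111111111111111011
Bit 2 of A is 1, so AND-ing with the mask clears it to 0.
  001000011010110000111110
& 111111111111111111111011
--------------------------
  001000011010110000111010

Answer: 001000011010110000111010 (2206778)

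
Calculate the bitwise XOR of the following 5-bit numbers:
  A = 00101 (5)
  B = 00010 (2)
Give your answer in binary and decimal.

Apply ^ to each column (1 where bits differ):
  00101
^ 00010
-------
  00111

Answer: 00111 (7)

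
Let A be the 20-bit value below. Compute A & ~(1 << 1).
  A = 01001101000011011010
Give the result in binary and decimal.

Mask = ~(1 << 1) = 11111111111111111101
Bit 1 of A is 1, so AND-ing with the mask clears it to 0.
  01001101000011011010
& 11111111111111111101
----------------------
  01001101000011011000

Answer: 01001101000011011000 (315608)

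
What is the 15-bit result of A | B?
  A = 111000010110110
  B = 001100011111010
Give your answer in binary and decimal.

Apply | to each column (1 where either bit is 1):
  111000010110110
| 001100011111010
-----------------
  111100011111110

Answer: 111100011111110 (30974)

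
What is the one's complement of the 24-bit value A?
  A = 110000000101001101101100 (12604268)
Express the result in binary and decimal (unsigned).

Flip each bit (0->1, 1->0):
  110000000101001101101100
  001111111010110010010011

Answer: 001111111010110010010011 (4172947)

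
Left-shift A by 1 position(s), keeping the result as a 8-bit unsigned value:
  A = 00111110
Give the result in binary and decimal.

Shift left by 1: drop the top 1 bit(s), append 1 zero(s) on the right.
  00111110  ->  discard [0], keep [0111110], append 0
= 01111100

Answer: 01111100 (124)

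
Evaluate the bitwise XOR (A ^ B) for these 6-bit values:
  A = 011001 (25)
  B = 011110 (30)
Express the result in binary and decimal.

Apply ^ to each column (1 where bits differ):
  011001
^ 011110
--------
  000111

Answer: 000111 (7)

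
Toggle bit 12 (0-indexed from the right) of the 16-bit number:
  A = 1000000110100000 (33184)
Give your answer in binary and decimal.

Mask = 1 << 12 = 0001000000000000
Bit 12 of A is 0; XOR with the mask flips it to 1.
  1000000110100000
^ 0001000000000000
------------------
  1001000110100000

Answer: 1001000110100000 (37280)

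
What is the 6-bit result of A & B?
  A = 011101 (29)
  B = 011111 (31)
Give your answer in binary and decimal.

Apply & to each column (1 only where both bits are 1):
  011101
& 011111
--------
  011101

Answer: 011101 (29)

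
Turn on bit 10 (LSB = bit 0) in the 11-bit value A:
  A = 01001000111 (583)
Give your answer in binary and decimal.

Mask = 1 << 10 = 10000000000
Bit 10 of A is 0, so OR-ing with the mask flips it to 1.
  01001000111
| 10000000000
-------------
  11001000111

Answer: 11001000111 (1607)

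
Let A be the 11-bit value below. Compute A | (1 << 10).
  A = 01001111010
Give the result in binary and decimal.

Mask = 1 << 10 = 10000000000
Bit 10 of A is 0, so OR-ing with the mask flips it to 1.
  01001111010
| 10000000000
-------------
  11001111010

Answer: 11001111010 (1658)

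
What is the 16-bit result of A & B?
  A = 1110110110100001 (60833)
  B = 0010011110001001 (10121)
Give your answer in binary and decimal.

Apply & to each column (1 only where both bits are 1):
  1110110110100001
& 0010011110001001
------------------
  0010010110000001

Answer: 0010010110000001 (9601)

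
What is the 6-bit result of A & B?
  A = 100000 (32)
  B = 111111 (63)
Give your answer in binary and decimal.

Apply & to each column (1 only where both bits are 1):
  100000
& 111111
--------
  100000

Answer: 100000 (32)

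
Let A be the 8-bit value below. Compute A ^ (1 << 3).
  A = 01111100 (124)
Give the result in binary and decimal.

Mask = 1 << 3 = 00001000
Bit 3 of A is 1; XOR with the mask flips it to 0.
  01111100
^ 00001000
----------
  01110100

Answer: 01110100 (116)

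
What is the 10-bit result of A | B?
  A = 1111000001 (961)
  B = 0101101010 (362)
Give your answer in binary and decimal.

Apply | to each column (1 where either bit is 1):
  1111000001
| 0101101010
------------
  1111101011

Answer: 1111101011 (1003)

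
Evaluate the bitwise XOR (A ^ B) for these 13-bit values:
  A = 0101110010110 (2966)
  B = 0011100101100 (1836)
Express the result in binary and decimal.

Apply ^ to each column (1 where bits differ):
  0101110010110
^ 0011100101100
---------------
  0110010111010

Answer: 0110010111010 (3258)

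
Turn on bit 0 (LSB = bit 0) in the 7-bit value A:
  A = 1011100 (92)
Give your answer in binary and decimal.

Mask = 1 << 0 = 0000001
Bit 0 of A is 0, so OR-ing with the mask flips it to 1.
  1011100
| 0000001
---------
  1011101

Answer: 1011101 (93)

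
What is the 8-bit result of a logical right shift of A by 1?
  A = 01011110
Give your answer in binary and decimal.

Logical shift right by 1: drop the bottom 1 bit(s), prepend 1 zero(s) on the left.
  01011110  ->  keep [0101111], discard [0], prepend 0
= 00101111

Answer: 00101111 (47)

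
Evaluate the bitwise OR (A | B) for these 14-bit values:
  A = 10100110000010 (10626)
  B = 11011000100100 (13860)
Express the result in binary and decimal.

Apply | to each column (1 where either bit is 1):
  10100110000010
| 11011000100100
----------------
  11111110100110

Answer: 11111110100110 (16294)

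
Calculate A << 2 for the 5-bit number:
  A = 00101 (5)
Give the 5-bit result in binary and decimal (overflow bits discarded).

Shift left by 2: drop the top 2 bit(s), append 2 zero(s) on the right.
  00101  ->  discard [00], keep [101], append 00
= 10100

Answer: 10100 (20)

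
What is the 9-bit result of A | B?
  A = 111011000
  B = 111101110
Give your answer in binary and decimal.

Apply | to each column (1 where either bit is 1):
  111011000
| 111101110
-----------
  111111110

Answer: 111111110 (510)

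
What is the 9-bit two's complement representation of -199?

1. Binary of +199:  011000111
2. Invert bits:     100111000
3. Add 1:           100111001

Answer: 100111001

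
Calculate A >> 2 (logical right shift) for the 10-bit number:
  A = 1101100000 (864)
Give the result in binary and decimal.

Logical shift right by 2: drop the bottom 2 bit(s), prepend 2 zero(s) on the left.
  1101100000  ->  keep [11011000], discard [00], prepend 00
= 0011011000

Answer: 0011011000 (216)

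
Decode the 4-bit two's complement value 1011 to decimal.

MSB is 1, so the value is negative. Find the magnitude:
1. Invert bits:  0100
2. Add 1:        0101  = 5
3. Apply sign:   -5

Answer: -5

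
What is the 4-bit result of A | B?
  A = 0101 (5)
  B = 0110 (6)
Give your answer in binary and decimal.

Apply | to each column (1 where either bit is 1):
  0101
| 0110
------
  0111

Answer: 0111 (7)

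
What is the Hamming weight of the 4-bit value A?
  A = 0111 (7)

0111
1-bits at positions (from bit 0 = LSB): 0, 1, 2
Count = 3

Answer: 3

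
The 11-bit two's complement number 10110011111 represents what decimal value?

MSB is 1, so the value is negative. Find the magnitude:
1. Invert bits:  01001100000
2. Add 1:        01001100001  = 609
3. Apply sign:   -609

Answer: -609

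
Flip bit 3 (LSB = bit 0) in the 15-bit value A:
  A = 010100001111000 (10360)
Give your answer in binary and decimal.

Mask = 1 << 3 = 000000000001000
Bit 3 of A is 1; XOR with the mask flips it to 0.
  010100001111000
^ 000000000001000
-----------------
  010100001110000

Answer: 010100001110000 (10352)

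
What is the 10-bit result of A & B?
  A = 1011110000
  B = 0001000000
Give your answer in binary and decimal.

Apply & to each column (1 only where both bits are 1):
  1011110000
& 0001000000
------------
  0001000000

Answer: 0001000000 (64)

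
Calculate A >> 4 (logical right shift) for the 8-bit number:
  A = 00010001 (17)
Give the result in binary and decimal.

Logical shift right by 4: drop the bottom 4 bit(s), prepend 4 zero(s) on the left.
  00010001  ->  keep [0001], discard [0001], prepend 0000
= 00000001

Answer: 00000001 (1)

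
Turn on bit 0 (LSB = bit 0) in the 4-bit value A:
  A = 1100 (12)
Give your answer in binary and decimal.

Mask = 1 << 0 = 0001
Bit 0 of A is 0, so OR-ing with the mask flips it to 1.
  1100
| 0001
------
  1101

Answer: 1101 (13)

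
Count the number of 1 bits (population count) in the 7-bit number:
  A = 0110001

0110001
1-bits at positions (from bit 0 = LSB): 0, 4, 5
Count = 3

Answer: 3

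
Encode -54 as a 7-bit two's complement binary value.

1. Binary of +54:  0110110
2. Invert bits:     1001001
3. Add 1:           1001010

Answer: 1001010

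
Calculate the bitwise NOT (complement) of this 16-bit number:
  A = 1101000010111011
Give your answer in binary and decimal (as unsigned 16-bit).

Flip each bit (0->1, 1->0):
  1101000010111011
  0010111101000100

Answer: 0010111101000100 (12100)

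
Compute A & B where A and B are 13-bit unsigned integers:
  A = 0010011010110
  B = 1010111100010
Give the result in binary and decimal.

Apply & to each column (1 only where both bits are 1):
  0010011010110
& 1010111100010
---------------
  0010011000010

Answer: 0010011000010 (1218)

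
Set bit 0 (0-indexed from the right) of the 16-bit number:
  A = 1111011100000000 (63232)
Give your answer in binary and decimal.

Mask = 1 << 0 = 0000000000000001
Bit 0 of A is 0, so OR-ing with the mask flips it to 1.
  1111011100000000
| 0000000000000001
------------------
  1111011100000001

Answer: 1111011100000001 (63233)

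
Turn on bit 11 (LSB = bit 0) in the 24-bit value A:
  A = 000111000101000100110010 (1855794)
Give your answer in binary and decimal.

Mask = 1 << 11 = 000000000000100000000000
Bit 11 of A is 0, so OR-ing with the mask flips it to 1.
  000111000101000100110010
| 000000000000100000000000
--------------------------
  000111000101100100110010

Answer: 000111000101100100110010 (1857842)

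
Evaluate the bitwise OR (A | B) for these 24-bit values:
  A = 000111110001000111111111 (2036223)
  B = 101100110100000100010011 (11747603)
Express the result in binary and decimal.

Apply | to each column (1 where either bit is 1):
  000111110001000111111111
| 101100110100000100010011
--------------------------
  101111110101000111111111

Answer: 101111110101000111111111 (12538367)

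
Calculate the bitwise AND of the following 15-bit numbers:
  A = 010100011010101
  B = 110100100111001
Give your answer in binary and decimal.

Apply & to each column (1 only where both bits are 1):
  010100011010101
& 110100100111001
-----------------
  010100000010001

Answer: 010100000010001 (10257)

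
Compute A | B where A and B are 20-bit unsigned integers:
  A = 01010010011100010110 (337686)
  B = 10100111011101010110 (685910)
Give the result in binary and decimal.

Apply | to each column (1 where either bit is 1):
  01010010011100010110
| 10100111011101010110
----------------------
  11110111011101010110

Answer: 11110111011101010110 (1013590)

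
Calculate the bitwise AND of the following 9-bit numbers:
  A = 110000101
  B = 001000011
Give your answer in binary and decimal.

Apply & to each column (1 only where both bits are 1):
  110000101
& 001000011
-----------
  000000001

Answer: 000000001 (1)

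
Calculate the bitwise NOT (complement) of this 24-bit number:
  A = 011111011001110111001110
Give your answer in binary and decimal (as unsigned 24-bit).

Flip each bit (0->1, 1->0):
  011111011001110111001110
  100000100110001000110001

Answer: 100000100110001000110001 (8544817)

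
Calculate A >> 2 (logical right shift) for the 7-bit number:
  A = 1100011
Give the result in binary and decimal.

Logical shift right by 2: drop the bottom 2 bit(s), prepend 2 zero(s) on the left.
  1100011  ->  keep [11000], discard [11], prepend 00
= 0011000

Answer: 0011000 (24)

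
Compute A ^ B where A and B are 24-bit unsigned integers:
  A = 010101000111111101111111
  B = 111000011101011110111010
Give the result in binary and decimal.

Apply ^ to each column (1 where bits differ):
  010101000111111101111111
^ 111000011101011110111010
--------------------------
  101101011010100011000101

Answer: 101101011010100011000101 (11905221)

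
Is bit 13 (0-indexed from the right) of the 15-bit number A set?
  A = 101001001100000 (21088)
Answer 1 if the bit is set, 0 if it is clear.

Bit 13 is the 14th from the right.
  101001001100000
   ^
That bit is 0.

Answer: 0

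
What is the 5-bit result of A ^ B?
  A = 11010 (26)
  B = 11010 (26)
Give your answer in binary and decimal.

Apply ^ to each column (1 where bits differ):
  11010
^ 11010
-------
  00000

Answer: 00000 (0)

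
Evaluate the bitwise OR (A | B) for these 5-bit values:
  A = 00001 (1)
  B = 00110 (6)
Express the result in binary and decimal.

Apply | to each column (1 where either bit is 1):
  00001
| 00110
-------
  00111

Answer: 00111 (7)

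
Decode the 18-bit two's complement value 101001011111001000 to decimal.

MSB is 1, so the value is negative. Find the magnitude:
1. Invert bits:  010110100000110111
2. Add 1:        010110100000111000  = 92216
3. Apply sign:   -92216

Answer: -92216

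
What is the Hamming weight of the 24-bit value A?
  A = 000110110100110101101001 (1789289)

000110110100110101101001
1-bits at positions (from bit 0 = LSB): 0, 3, 5, 6, 8, 10, 11, 14, 16, 17, 19, 20
Count = 12

Answer: 12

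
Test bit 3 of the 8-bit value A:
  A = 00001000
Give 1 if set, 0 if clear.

Bit 3 is the 4th from the right.
  00001000
      ^
That bit is 1.

Answer: 1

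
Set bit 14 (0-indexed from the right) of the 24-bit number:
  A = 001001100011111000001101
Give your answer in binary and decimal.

Mask = 1 << 14 = 000000000100000000000000
Bit 14 of A is 0, so OR-ing with the mask flips it to 1.
  001001100011111000001101
| 000000000100000000000000
--------------------------
  001001100111111000001101

Answer: 001001100111111000001101 (2522637)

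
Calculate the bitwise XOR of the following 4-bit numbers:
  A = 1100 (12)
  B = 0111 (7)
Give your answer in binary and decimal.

Apply ^ to each column (1 where bits differ):
  1100
^ 0111
------
  1011

Answer: 1011 (11)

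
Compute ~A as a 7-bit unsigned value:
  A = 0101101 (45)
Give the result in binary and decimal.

Flip each bit (0->1, 1->0):
  0101101
  1010010

Answer: 1010010 (82)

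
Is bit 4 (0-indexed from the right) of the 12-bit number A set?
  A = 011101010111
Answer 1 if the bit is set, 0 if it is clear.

Bit 4 is the 5th from the right.
  011101010111
         ^
That bit is 1.

Answer: 1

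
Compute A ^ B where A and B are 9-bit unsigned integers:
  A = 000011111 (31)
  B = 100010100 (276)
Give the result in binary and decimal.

Apply ^ to each column (1 where bits differ):
  000011111
^ 100010100
-----------
  100001011

Answer: 100001011 (267)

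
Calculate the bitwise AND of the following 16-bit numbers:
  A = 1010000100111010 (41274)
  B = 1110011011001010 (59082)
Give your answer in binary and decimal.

Apply & to each column (1 only where both bits are 1):
  1010000100111010
& 1110011011001010
------------------
  1010000000001010

Answer: 1010000000001010 (40970)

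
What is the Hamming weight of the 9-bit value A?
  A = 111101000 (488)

111101000
1-bits at positions (from bit 0 = LSB): 3, 5, 6, 7, 8
Count = 5

Answer: 5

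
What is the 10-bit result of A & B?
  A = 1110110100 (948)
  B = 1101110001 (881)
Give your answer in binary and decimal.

Apply & to each column (1 only where both bits are 1):
  1110110100
& 1101110001
------------
  1100110000

Answer: 1100110000 (816)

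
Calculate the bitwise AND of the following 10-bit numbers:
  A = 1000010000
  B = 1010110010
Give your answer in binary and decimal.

Apply & to each column (1 only where both bits are 1):
  1000010000
& 1010110010
------------
  1000010000

Answer: 1000010000 (528)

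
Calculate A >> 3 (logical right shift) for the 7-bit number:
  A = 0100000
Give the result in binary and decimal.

Logical shift right by 3: drop the bottom 3 bit(s), prepend 3 zero(s) on the left.
  0100000  ->  keep [0100], discard [000], prepend 000
= 0000100

Answer: 0000100 (4)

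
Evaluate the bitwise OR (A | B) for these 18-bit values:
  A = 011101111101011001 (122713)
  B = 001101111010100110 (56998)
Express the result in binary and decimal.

Apply | to each column (1 where either bit is 1):
  011101111101011001
| 001101111010100110
--------------------
  011101111111111111

Answer: 011101111111111111 (122879)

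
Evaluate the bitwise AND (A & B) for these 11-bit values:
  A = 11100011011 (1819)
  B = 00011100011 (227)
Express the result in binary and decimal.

Apply & to each column (1 only where both bits are 1):
  11100011011
& 00011100011
-------------
  00000000011

Answer: 00000000011 (3)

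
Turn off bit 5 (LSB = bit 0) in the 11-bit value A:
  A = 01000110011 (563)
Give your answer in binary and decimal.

Mask = ~(1 << 5) = 11111011111
Bit 5 of A is 1, so AND-ing with the mask clears it to 0.
  01000110011
& 11111011111
-------------
  01000010011

Answer: 01000010011 (531)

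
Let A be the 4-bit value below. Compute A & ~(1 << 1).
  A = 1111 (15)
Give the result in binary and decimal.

Mask = ~(1 << 1) = 1101
Bit 1 of A is 1, so AND-ing with the mask clears it to 0.
  1111
& 1101
------
  1101

Answer: 1101 (13)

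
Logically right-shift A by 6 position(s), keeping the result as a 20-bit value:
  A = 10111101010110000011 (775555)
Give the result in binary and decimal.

Logical shift right by 6: drop the bottom 6 bit(s), prepend 6 zero(s) on the left.
  10111101010110000011  ->  keep [10111101010110], discard [000011], prepend 000000
= 00000010111101010110

Answer: 00000010111101010110 (12118)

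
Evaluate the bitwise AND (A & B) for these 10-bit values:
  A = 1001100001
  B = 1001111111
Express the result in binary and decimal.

Apply & to each column (1 only where both bits are 1):
  1001100001
& 1001111111
------------
  1001100001

Answer: 1001100001 (609)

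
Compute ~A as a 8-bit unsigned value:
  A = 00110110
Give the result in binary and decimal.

Flip each bit (0->1, 1->0):
  00110110
  11001001

Answer: 11001001 (201)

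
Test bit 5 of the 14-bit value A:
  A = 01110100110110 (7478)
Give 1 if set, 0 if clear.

Bit 5 is the 6th from the right.
  01110100110110
          ^
That bit is 1.

Answer: 1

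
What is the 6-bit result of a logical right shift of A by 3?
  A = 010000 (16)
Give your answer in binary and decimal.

Logical shift right by 3: drop the bottom 3 bit(s), prepend 3 zero(s) on the left.
  010000  ->  keep [010], discard [000], prepend 000
= 000010

Answer: 000010 (2)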